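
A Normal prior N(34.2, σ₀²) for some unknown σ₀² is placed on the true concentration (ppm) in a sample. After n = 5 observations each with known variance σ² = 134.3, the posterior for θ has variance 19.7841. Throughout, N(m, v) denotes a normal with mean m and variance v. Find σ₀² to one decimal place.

σ₀² = 75.1

For the Normal–Normal model with known σ², precisions add: τ_n = τ₀ + n/σ².
So 1/σ₀² = 1/19.7841 − 5/134.3 = 0.050546 − 0.037230 = 0.013316.
Hence σ₀² = 1/0.013316 ≈ 75.1.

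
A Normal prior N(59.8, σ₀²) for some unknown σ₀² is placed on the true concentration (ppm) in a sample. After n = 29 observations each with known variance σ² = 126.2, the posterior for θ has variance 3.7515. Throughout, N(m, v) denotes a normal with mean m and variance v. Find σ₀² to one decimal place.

σ₀² = 27.2

For the Normal–Normal model with known σ², precisions add: τ_n = τ₀ + n/σ².
So 1/σ₀² = 1/3.7515 − 29/126.2 = 0.266560 − 0.229794 = 0.036766.
Hence σ₀² = 1/0.036766 ≈ 27.2.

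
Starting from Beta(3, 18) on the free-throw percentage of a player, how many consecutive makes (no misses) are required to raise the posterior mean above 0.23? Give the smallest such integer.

After k makes and 0 misses the posterior is Beta(3+k, 18), with mean (3+k)/(3+18+k).
Set (3+k)/(21+k) > 0.23 and solve: k > (0.23·21 − 3)/(1 − 0.23) = 2.377.
The smallest integer exceeding 2.377 is 3, and checking k=3: (6)/(24) = 0.2500 > 0.23.

k = 3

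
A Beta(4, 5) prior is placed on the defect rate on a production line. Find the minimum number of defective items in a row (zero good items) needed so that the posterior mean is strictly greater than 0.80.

After k defective items and 0 good items the posterior is Beta(4+k, 5), with mean (4+k)/(4+5+k).
Set (4+k)/(9+k) > 0.80 and solve: k > (0.80·9 − 4)/(1 − 0.80) = 16.000.
The smallest integer exceeding 16.000 is 17.

k = 17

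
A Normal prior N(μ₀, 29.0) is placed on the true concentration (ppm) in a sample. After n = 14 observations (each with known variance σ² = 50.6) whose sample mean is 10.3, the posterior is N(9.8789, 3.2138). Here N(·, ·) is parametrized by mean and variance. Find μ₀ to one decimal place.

μ₀ = 6.5

With known observation variance, the Normal–Normal posterior has precision τ_n = τ₀ + n/σ² and mean μ_n = (τ₀μ₀ + (n/σ²)x̄)/τ_n.
Here τ₀ = 1/29.0 = 0.034483 and τ_data = 14/50.6 = 0.276680, so τ_n = 0.311163.
Rearranging for μ₀: μ₀ = (μ_n·τ_n − τ_data·x̄)/τ₀ = (9.8789·0.311163 − 0.276680·10.3) / 0.034483 = 0.224144/0.034483 ≈ 6.5.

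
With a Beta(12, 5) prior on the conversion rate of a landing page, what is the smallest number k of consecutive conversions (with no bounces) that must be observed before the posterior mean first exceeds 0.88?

After k conversions and 0 bounces the posterior is Beta(12+k, 5), with mean (12+k)/(12+5+k).
Set (12+k)/(17+k) > 0.88 and solve: k > (0.88·17 − 12)/(1 − 0.88) = 24.667.
The smallest integer exceeding 24.667 is 25, and checking k=25: (37)/(42) = 0.8810 > 0.88.

k = 25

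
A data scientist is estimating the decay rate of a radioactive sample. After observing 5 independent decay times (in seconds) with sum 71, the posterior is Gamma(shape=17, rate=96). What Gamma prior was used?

Gamma(shape=12, rate=25)

For an exponential likelihood with a Gamma(α, β) prior on the rate, n observations with total T give posterior Gamma(α+n, β+T).
So α = 17 − 5 = 12 and β = 96 − 71 = 25.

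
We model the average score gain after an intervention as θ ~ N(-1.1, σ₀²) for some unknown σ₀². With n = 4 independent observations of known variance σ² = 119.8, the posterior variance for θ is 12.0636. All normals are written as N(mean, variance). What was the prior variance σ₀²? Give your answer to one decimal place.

σ₀² = 20.2

Posterior precision equals prior precision plus data precision: 1/σ_n² = 1/σ₀² + n/σ².
So 1/σ₀² = 1/12.0636 − 4/119.8 = 0.082894 − 0.033389 = 0.049505.
Hence σ₀² = 1/0.049505 ≈ 20.2.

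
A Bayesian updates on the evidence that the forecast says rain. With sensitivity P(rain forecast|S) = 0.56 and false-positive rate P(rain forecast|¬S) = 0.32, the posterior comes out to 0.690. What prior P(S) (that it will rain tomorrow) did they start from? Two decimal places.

P(S) = 0.56

In odds form, posterior odds = prior odds × likelihood ratio, so prior odds = posterior odds ÷ LR.
Posterior odds = 0.690/(1−0.690) = 2.2258. LR = 0.56/0.32 = 1.7500.
Prior odds = 2.2258/1.7500 = 1.2719, so P(S) = 1.2719/(1+1.2719) ≈ 0.56.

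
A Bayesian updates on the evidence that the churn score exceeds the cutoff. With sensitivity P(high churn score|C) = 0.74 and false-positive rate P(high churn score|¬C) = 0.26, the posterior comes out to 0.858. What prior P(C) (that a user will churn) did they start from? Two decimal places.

P(C) = 0.68

In odds form, posterior odds = prior odds × likelihood ratio, so prior odds = posterior odds ÷ LR.
Posterior odds = 0.858/(1−0.858) = 6.0423. LR = 0.74/0.26 = 2.8462.
Prior odds = 6.0423/2.8462 = 2.1229, so P(C) = 2.1229/(1+2.1229) ≈ 0.68.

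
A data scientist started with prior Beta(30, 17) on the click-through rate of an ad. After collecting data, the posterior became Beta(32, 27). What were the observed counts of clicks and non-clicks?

2 clicks and 10 non-clicks

A Beta(α, β) prior with s successes and f failures in binomial data gives a Beta(α+s, β+f) posterior.
So s = 32 − 30 = 2 and f = 27 − 17 = 10.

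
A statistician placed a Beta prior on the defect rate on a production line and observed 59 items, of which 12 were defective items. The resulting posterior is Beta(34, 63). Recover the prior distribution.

Under Beta–binomial conjugacy the posterior parameters are (a+s, b+f).
Subtract the data counts: 34−12=22, 63−47=16.

Beta(22, 16)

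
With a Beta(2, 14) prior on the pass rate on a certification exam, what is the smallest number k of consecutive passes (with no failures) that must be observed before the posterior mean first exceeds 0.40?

After k passes and 0 failures the posterior is Beta(2+k, 14), with mean (2+k)/(2+14+k).
Set (2+k)/(16+k) > 0.40 and solve: k > (0.40·16 − 2)/(1 − 0.40) = 7.333.
The smallest integer exceeding 7.333 is 8, and checking k=8: (10)/(24) = 0.4167 > 0.40.

k = 8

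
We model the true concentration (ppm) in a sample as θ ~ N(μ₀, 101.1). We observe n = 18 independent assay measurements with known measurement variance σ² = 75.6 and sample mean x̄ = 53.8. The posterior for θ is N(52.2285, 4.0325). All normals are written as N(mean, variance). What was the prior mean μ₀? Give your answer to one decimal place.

With known observation variance, the Normal–Normal posterior has precision τ_n = τ₀ + n/σ² and mean μ_n = (τ₀μ₀ + (n/σ²)x̄)/τ_n.
Here τ₀ = 1/101.1 = 0.009891 and τ_data = 18/75.6 = 0.238095, so τ_n = 0.247986.
Rearranging for μ₀: μ₀ = (μ_n·τ_n − τ_data·x̄)/τ₀ = (52.2285·0.247986 − 0.238095·53.8) / 0.009891 = 0.142426/0.009891 ≈ 14.4.

μ₀ = 14.4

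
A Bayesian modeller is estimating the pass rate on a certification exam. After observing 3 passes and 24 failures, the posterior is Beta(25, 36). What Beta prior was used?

Beta(22, 12)

A Beta(α, β) prior with s successes and f failures in binomial data gives a Beta(α+s, β+f) posterior.
So α = 25 − 3 = 22 and β = 36 − 24 = 12.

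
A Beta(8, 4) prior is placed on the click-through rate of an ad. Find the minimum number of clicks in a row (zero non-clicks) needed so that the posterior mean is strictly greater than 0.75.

k = 5

After k clicks and 0 non-clicks the posterior is Beta(8+k, 4), with mean (8+k)/(8+4+k).
Set (8+k)/(12+k) > 0.75 and solve: k > (0.75·12 − 8)/(1 − 0.75) = 4.000.
The smallest integer exceeding 4.000 is 5, and checking k=5: (13)/(17) = 0.7647 > 0.75.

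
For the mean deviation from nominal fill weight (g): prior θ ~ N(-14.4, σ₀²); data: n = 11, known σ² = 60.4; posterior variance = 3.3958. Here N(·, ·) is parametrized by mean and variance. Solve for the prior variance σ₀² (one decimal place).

σ₀² = 8.9

For the Normal–Normal model with known σ², precisions add: τ_n = τ₀ + n/σ².
So 1/σ₀² = 1/3.3958 − 11/60.4 = 0.294481 − 0.182119 = 0.112362.
Hence σ₀² = 1/0.112362 ≈ 8.9.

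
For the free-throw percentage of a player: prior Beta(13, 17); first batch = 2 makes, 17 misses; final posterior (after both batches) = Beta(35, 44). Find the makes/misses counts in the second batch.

20 makes and 10 misses

Because Beta–binomial updating is additive in the counts, the combined data contributed (α_post−α_prior, β_post−β_prior) successes and failures.
Total across both batches: 35−13=22 makes, 44−17=27 misses.
Subtract the first batch: 22−2=20 makes and 27−17=10 misses.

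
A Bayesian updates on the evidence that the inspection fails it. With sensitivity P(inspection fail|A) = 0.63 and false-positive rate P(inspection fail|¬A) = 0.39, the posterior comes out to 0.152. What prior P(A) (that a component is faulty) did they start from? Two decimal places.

P(A) = 0.10

Bayes' rule in odds form gives O(A|E) = O(A)·[P(E|A)/P(E|¬A)], hence O(A) = O(A|E)/LR.
Posterior odds = 0.152/(1−0.152) = 0.1792. LR = 0.63/0.39 = 1.6154.
Prior odds = 0.1792/1.6154 = 0.1109, so P(A) = 0.1109/(1+0.1109) ≈ 0.10.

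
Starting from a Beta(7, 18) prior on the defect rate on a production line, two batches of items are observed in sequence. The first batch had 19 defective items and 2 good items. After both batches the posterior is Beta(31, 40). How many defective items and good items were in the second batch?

Sequential conjugate updates are equivalent to a single update on the pooled data, so total successes = posterior α − prior α and total failures = posterior β − prior β.
Total across both batches: 31−7=24 defective items, 40−18=22 good items.
Subtract the first batch: 24−19=5 defective items and 22−2=20 good items.

5 defective items and 20 good items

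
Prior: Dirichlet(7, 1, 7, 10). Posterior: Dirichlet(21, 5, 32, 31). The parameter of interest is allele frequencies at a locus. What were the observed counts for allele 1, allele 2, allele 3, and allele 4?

For a Dirichlet(α) prior with multinomial counts c, the posterior is Dirichlet(α + c) componentwise.
Counts are posterior − prior componentwise: 21−7=14, 5−1=4, 32−7=25, 31−10=21.

counts (14, 4, 25, 21)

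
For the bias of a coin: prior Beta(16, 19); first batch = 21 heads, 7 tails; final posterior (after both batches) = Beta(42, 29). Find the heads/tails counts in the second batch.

5 heads and 3 tails

Because Beta–binomial updating is additive in the counts, the combined data contributed (α_post−α_prior, β_post−β_prior) successes and failures.
Total across both batches: 42−16=26 heads, 29−19=10 tails.
Subtract the first batch: 26−21=5 heads and 10−7=3 tails.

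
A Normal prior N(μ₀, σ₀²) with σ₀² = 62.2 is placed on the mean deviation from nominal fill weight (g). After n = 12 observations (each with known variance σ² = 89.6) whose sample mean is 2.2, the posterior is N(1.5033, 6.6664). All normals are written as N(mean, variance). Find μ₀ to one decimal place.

μ₀ = -4.3

With known observation variance, the Normal–Normal posterior has precision τ_n = τ₀ + n/σ² and mean μ_n = (τ₀μ₀ + (n/σ²)x̄)/τ_n.
Here τ₀ = 1/62.2 = 0.016077 and τ_data = 12/89.6 = 0.133929, so τ_n = 0.150006.
Rearranging for μ₀: μ₀ = (μ_n·τ_n − τ_data·x̄)/τ₀ = (1.5033·0.150006 − 0.133929·2.2) / 0.016077 = -0.069140/0.016077 ≈ -4.3.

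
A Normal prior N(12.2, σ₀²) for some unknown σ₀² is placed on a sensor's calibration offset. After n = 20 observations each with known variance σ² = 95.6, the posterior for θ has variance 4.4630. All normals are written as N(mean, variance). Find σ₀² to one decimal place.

For the Normal–Normal model with known σ², precisions add: τ_n = τ₀ + n/σ².
So 1/σ₀² = 1/4.4630 − 20/95.6 = 0.224065 − 0.209205 = 0.014860.
Hence σ₀² = 1/0.014860 ≈ 67.3.

σ₀² = 67.3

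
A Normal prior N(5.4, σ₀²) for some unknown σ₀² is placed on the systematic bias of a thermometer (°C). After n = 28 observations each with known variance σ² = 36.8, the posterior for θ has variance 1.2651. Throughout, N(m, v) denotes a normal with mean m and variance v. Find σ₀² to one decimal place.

σ₀² = 33.8

Posterior precision equals prior precision plus data precision: 1/σ_n² = 1/σ₀² + n/σ².
So 1/σ₀² = 1/1.2651 − 28/36.8 = 0.790451 − 0.760870 = 0.029581.
Hence σ₀² = 1/0.029581 ≈ 33.8.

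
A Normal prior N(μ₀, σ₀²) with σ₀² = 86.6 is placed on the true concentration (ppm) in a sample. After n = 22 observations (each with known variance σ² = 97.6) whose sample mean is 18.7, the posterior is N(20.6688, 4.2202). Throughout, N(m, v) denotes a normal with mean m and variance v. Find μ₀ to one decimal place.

With known observation variance, the Normal–Normal posterior has precision τ_n = τ₀ + n/σ² and mean μ_n = (τ₀μ₀ + (n/σ²)x̄)/τ_n.
Here τ₀ = 1/86.6 = 0.011547 and τ_data = 22/97.6 = 0.225410, so τ_n = 0.236957.
Rearranging for μ₀: μ₀ = (μ_n·τ_n − τ_data·x̄)/τ₀ = (20.6688·0.236957 − 0.225410·18.7) / 0.011547 = 0.682450/0.011547 ≈ 59.1.

μ₀ = 59.1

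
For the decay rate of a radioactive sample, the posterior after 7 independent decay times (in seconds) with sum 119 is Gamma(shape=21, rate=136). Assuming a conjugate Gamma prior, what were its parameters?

Gamma–exponential conjugacy: posterior shape = α + n, posterior rate = β + Σtᵢ.
So α = 21 − 7 = 14 and β = 136 − 119 = 17.

Gamma(shape=14, rate=17)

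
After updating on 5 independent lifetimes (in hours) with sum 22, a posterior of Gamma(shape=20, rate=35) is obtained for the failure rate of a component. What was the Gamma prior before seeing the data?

Gamma(shape=15, rate=13)

Gamma–exponential conjugacy: posterior shape = α + n, posterior rate = β + Σtᵢ.
So α = 20 − 5 = 15 and β = 35 − 22 = 13.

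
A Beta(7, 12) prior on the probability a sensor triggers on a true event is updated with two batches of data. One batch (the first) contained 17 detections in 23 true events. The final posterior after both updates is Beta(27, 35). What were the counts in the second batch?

Sequential conjugate updates are equivalent to a single update on the pooled data, so total successes = posterior α − prior α and total failures = posterior β − prior β.
Total across both batches: 27−7=20 detections, 35−12=23 misses.
Subtract the first batch: 20−17=3 detections and 23−6=17 misses.

3 detections and 17 misses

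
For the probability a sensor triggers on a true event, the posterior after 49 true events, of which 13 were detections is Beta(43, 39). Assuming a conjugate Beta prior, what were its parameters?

Under Beta–binomial conjugacy the posterior parameters are (a+s, b+f).
Subtract the data counts: 43−13=30, 39−36=3.

Beta(30, 3)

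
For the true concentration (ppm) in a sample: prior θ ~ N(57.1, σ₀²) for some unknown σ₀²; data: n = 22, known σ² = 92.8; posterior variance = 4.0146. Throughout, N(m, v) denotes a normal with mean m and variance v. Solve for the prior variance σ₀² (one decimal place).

Posterior precision equals prior precision plus data precision: 1/σ_n² = 1/σ₀² + n/σ².
So 1/σ₀² = 1/4.0146 − 22/92.8 = 0.249091 − 0.237069 = 0.012022.
Hence σ₀² = 1/0.012022 ≈ 83.2.

σ₀² = 83.2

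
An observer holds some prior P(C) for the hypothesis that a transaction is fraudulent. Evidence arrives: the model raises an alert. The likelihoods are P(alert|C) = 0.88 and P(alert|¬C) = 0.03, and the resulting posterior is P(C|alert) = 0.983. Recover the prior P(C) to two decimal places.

P(C) = 0.66

In odds form, posterior odds = prior odds × likelihood ratio, so prior odds = posterior odds ÷ LR.
Posterior odds = 0.983/(1−0.983) = 57.8235. LR = 0.88/0.03 = 29.3333.
Prior odds = 57.8235/29.3333 = 1.9713, so P(C) = 1.9713/(1+1.9713) ≈ 0.66.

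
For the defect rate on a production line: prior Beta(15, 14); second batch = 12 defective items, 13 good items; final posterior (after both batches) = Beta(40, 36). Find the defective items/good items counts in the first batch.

13 defective items and 9 good items

Sequential conjugate updates are equivalent to a single update on the pooled data, so total successes = posterior α − prior α and total failures = posterior β − prior β.
Total across both batches: 40−15=25 defective items, 36−14=22 good items.
Subtract the second batch: 25−12=13 defective items and 22−13=9 good items.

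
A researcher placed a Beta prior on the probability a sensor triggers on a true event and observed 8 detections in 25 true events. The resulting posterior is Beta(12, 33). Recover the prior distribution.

Beta is conjugate to the binomial likelihood: posterior = Beta(α+s, β+f).
So α = 12 − 8 = 4 and β = 33 − 17 = 16.

Beta(4, 16)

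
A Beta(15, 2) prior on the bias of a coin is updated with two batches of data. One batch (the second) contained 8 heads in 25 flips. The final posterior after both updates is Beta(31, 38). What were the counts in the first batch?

Because Beta–binomial updating is additive in the counts, the combined data contributed (α_post−α_prior, β_post−β_prior) successes and failures.
Total across both batches: 31−15=16 heads, 38−2=36 tails.
Subtract the second batch: 16−8=8 heads and 36−17=19 tails.

8 heads and 19 tails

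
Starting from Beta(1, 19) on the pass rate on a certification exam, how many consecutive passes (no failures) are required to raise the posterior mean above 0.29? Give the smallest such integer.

After k passes and 0 failures the posterior is Beta(1+k, 19), with mean (1+k)/(1+19+k).
Set (1+k)/(20+k) > 0.29 and solve: k > (0.29·20 − 1)/(1 − 0.29) = 6.761.
The smallest integer exceeding 6.761 is 7.

k = 7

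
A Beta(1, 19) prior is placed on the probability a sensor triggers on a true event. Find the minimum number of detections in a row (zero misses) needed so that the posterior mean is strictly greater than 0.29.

After k detections and 0 misses the posterior is Beta(1+k, 19), with mean (1+k)/(1+19+k).
Set (1+k)/(20+k) > 0.29 and solve: k > (0.29·20 − 1)/(1 − 0.29) = 6.761.
The smallest integer exceeding 6.761 is 7, and checking k=7: (8)/(27) = 0.2963 > 0.29.

k = 7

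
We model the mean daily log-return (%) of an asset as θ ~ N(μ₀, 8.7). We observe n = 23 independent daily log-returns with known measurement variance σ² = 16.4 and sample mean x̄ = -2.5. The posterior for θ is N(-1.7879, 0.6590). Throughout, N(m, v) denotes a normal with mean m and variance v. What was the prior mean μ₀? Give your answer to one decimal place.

μ₀ = 6.9

The posterior mean is a precision-weighted average: μ_n = (τ₀μ₀ + τ_data·x̄)/(τ₀+τ_data), with τ₀=1/σ₀² and τ_data=n/σ².
Here τ₀ = 1/8.7 = 0.114943 and τ_data = 23/16.4 = 1.402439, so τ_n = 1.517382.
Rearranging for μ₀: μ₀ = (μ_n·τ_n − τ_data·x̄)/τ₀ = (-1.7879·1.517382 − 1.402439·-2.5) / 0.114943 = 0.793170/0.114943 ≈ 6.9.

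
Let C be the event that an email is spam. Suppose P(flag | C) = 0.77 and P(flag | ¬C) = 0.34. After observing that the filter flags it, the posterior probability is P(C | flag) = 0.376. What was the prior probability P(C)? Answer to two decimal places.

P(C) = 0.21

In odds form, posterior odds = prior odds × likelihood ratio, so prior odds = posterior odds ÷ LR.
Posterior odds = 0.376/(1−0.376) = 0.6026. LR = 0.77/0.34 = 2.2647.
Prior odds = 0.6026/2.2647 = 0.2661, so P(C) = 0.2661/(1+0.2661) ≈ 0.21.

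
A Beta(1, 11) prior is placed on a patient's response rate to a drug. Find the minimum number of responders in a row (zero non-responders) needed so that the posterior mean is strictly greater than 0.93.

After k responders and 0 non-responders the posterior is Beta(1+k, 11), with mean (1+k)/(1+11+k).
Set (1+k)/(12+k) > 0.93 and solve: k > (0.93·12 − 1)/(1 − 0.93) = 145.143.
The smallest integer exceeding 145.143 is 146.

k = 146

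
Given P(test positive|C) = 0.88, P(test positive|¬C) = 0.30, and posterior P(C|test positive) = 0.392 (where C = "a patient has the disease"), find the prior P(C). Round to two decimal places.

Bayes' rule in odds form gives O(C|E) = O(C)·[P(E|C)/P(E|¬C)], hence O(C) = O(C|E)/LR.
Posterior odds = 0.392/(1−0.392) = 0.6447. LR = 0.88/0.30 = 2.9333.
Prior odds = 0.6447/2.9333 = 0.2198, so P(C) = 0.2198/(1+0.2198) ≈ 0.18.

P(C) = 0.18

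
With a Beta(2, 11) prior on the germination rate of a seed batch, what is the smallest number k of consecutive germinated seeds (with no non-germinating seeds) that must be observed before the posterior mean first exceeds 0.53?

k = 11

After k germinated seeds and 0 non-germinating seeds the posterior is Beta(2+k, 11), with mean (2+k)/(2+11+k).
Set (2+k)/(13+k) > 0.53 and solve: k > (0.53·13 − 2)/(1 − 0.53) = 10.404.
The smallest integer exceeding 10.404 is 11, and checking k=11: (13)/(24) = 0.5417 > 0.53.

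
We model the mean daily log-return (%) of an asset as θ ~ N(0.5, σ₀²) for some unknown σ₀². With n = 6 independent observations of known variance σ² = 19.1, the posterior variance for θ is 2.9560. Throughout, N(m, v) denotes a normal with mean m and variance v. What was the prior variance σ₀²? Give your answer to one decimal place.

σ₀² = 41.4

For the Normal–Normal model with known σ², precisions add: τ_n = τ₀ + n/σ².
So 1/σ₀² = 1/2.9560 − 6/19.1 = 0.338295 − 0.314136 = 0.024159.
Hence σ₀² = 1/0.024159 ≈ 41.4.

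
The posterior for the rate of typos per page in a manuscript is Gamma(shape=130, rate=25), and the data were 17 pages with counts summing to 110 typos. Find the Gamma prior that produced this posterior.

Gamma(shape=20, rate=8)

Gamma–Poisson conjugacy: posterior shape = α + Σxᵢ, posterior rate = β + n.
So α = 130 − 110 = 20 and β = 25 − 17 = 8.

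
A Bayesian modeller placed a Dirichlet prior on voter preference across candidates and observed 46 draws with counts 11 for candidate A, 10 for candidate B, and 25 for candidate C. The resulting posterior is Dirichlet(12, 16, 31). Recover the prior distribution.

For a Dirichlet(α) prior with multinomial counts c, the posterior is Dirichlet(α + c) componentwise.
Subtract each count from the matching posterior parameter: 12−11=1, 16−10=6, 31−25=6.

Dirichlet(1, 6, 6)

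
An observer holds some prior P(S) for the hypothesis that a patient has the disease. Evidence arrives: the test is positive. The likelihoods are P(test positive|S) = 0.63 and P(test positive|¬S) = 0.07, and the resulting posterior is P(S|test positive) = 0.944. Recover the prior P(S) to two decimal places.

P(S) = 0.65

In odds form, posterior odds = prior odds × likelihood ratio, so prior odds = posterior odds ÷ LR.
Posterior odds = 0.944/(1−0.944) = 16.8571. LR = 0.63/0.07 = 9.0000.
Prior odds = 16.8571/9.0000 = 1.8730, so P(S) = 1.8730/(1+1.8730) ≈ 0.65.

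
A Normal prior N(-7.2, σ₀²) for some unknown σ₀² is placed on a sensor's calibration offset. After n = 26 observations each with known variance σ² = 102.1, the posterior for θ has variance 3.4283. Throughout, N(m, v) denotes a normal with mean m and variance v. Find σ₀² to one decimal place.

Posterior precision equals prior precision plus data precision: 1/σ_n² = 1/σ₀² + n/σ².
So 1/σ₀² = 1/3.4283 − 26/102.1 = 0.291690 − 0.254652 = 0.037038.
Hence σ₀² = 1/0.037038 ≈ 27.0.

σ₀² = 27.0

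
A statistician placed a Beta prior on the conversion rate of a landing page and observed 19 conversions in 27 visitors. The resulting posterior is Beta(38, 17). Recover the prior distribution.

Beta is conjugate to the binomial likelihood: posterior = Beta(α+s, β+f).
So α = 38 − 19 = 19 and β = 17 − 8 = 9.

Beta(19, 9)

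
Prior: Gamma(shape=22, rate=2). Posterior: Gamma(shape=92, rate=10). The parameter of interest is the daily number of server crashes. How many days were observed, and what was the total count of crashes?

Gamma–Poisson conjugacy: posterior shape = α + Σxᵢ, posterior rate = β + n.
Matching: Σxᵢ = 92 − 22 = 70 and n = 10 − 2 = 8.

n = 8 days with total 70 crashes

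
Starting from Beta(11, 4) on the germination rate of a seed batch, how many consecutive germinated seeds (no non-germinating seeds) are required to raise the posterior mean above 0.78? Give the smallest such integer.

k = 4

After k germinated seeds and 0 non-germinating seeds the posterior is Beta(11+k, 4), with mean (11+k)/(11+4+k).
Set (11+k)/(15+k) > 0.78 and solve: k > (0.78·15 − 11)/(1 − 0.78) = 3.182.
The smallest integer exceeding 3.182 is 4.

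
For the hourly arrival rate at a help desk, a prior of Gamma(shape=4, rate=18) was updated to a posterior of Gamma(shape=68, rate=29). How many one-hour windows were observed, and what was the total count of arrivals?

A Gamma(α, β) prior (rate parametrization) on a Poisson rate with n observations summing to S gives posterior Gamma(α+S, β+n).
Matching: Σxᵢ = 68 − 4 = 64 and n = 29 − 18 = 11.

n = 11 one-hour windows with total 64 arrivals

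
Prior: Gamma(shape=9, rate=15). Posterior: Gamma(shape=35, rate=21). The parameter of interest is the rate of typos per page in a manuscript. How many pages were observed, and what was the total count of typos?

Gamma–Poisson conjugacy: posterior shape = α + Σxᵢ, posterior rate = β + n.
Matching: Σxᵢ = 35 − 9 = 26 and n = 21 − 15 = 6.

n = 6 pages with total 26 typos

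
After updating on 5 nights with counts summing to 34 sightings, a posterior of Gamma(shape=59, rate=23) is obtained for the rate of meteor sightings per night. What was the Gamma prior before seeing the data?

Gamma(shape=25, rate=18)

Gamma–Poisson conjugacy: posterior shape = α + Σxᵢ, posterior rate = β + n.
So α = 59 − 34 = 25 and β = 23 − 5 = 18.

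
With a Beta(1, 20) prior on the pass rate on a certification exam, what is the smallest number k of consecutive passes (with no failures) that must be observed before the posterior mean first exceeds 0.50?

After k passes and 0 failures the posterior is Beta(1+k, 20), with mean (1+k)/(1+20+k).
Set (1+k)/(21+k) > 0.50 and solve: k > (0.50·21 − 1)/(1 − 0.50) = 19.000.
The smallest integer exceeding 19.000 is 20, and checking k=20: (21)/(41) = 0.5122 > 0.50.

k = 20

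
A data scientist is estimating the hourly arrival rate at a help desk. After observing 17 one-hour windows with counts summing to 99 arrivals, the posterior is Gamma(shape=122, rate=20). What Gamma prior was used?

Gamma–Poisson conjugacy: posterior shape = α + Σxᵢ, posterior rate = β + n.
So α = 122 − 99 = 23 and β = 20 − 17 = 3.

Gamma(shape=23, rate=3)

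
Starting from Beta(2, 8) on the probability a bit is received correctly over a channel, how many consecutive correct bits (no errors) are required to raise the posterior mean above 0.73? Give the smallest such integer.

k = 20

After k correct bits and 0 errors the posterior is Beta(2+k, 8), with mean (2+k)/(2+8+k).
Set (2+k)/(10+k) > 0.73 and solve: k > (0.73·10 − 2)/(1 − 0.73) = 19.630.
The smallest integer exceeding 19.630 is 20, and checking k=20: (22)/(30) = 0.7333 > 0.73.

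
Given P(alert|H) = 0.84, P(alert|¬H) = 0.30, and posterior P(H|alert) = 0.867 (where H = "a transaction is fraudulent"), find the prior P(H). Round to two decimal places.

Bayes' rule in odds form gives O(H|E) = O(H)·[P(E|H)/P(E|¬H)], hence O(H) = O(H|E)/LR.
Posterior odds = 0.867/(1−0.867) = 6.5188. LR = 0.84/0.30 = 2.8000.
Prior odds = 6.5188/2.8000 = 2.3281, so P(H) = 2.3281/(1+2.3281) ≈ 0.70.

P(H) = 0.70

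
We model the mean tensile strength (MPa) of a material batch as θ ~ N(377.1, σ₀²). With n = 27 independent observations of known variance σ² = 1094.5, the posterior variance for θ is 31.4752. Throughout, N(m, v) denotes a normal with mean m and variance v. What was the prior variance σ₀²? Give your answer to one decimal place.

For the Normal–Normal model with known σ², precisions add: τ_n = τ₀ + n/σ².
So 1/σ₀² = 1/31.4752 − 27/1094.5 = 0.031771 − 0.024669 = 0.007102.
Hence σ₀² = 1/0.007102 ≈ 140.8.

σ₀² = 140.8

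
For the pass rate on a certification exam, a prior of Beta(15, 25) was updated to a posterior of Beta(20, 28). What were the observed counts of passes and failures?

5 passes and 3 failures

A Beta(α, β) prior with s successes and f failures in binomial data gives a Beta(α+s, β+f) posterior.
So s = 20 − 15 = 5 and f = 28 − 25 = 3.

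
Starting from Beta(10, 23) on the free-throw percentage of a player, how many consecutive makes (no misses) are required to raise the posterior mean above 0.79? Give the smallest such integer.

k = 77

After k makes and 0 misses the posterior is Beta(10+k, 23), with mean (10+k)/(10+23+k).
Set (10+k)/(33+k) > 0.79 and solve: k > (0.79·33 − 10)/(1 − 0.79) = 76.524.
The smallest integer exceeding 76.524 is 77.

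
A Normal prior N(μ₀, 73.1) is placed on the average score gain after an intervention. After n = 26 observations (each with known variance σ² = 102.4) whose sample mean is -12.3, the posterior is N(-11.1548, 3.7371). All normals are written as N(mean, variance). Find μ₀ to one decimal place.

The posterior mean is a precision-weighted average: μ_n = (τ₀μ₀ + τ_data·x̄)/(τ₀+τ_data), with τ₀=1/σ₀² and τ_data=n/σ².
Here τ₀ = 1/73.1 = 0.013680 and τ_data = 26/102.4 = 0.253906, so τ_n = 0.267586.
Rearranging for μ₀: μ₀ = (μ_n·τ_n − τ_data·x̄)/τ₀ = (-11.1548·0.267586 − 0.253906·-12.3) / 0.013680 = 0.138175/0.013680 ≈ 10.1.

μ₀ = 10.1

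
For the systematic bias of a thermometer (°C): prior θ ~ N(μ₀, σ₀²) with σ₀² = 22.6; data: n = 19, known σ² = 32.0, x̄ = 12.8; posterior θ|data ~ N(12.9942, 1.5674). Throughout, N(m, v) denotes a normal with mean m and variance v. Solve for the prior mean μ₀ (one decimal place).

μ₀ = 15.6

With known observation variance, the Normal–Normal posterior has precision τ_n = τ₀ + n/σ² and mean μ_n = (τ₀μ₀ + (n/σ²)x̄)/τ_n.
Here τ₀ = 1/22.6 = 0.044248 and τ_data = 19/32.0 = 0.593750, so τ_n = 0.637998.
Rearranging for μ₀: μ₀ = (μ_n·τ_n − τ_data·x̄)/τ₀ = (12.9942·0.637998 − 0.593750·12.8) / 0.044248 = 0.690274/0.044248 ≈ 15.6.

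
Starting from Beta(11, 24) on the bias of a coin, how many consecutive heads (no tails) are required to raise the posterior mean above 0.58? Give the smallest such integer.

After k heads and 0 tails the posterior is Beta(11+k, 24), with mean (11+k)/(11+24+k).
Set (11+k)/(35+k) > 0.58 and solve: k > (0.58·35 − 11)/(1 − 0.58) = 22.143.
The smallest integer exceeding 22.143 is 23.

k = 23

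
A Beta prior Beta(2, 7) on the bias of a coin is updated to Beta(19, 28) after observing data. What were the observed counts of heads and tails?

17 heads and 21 tails

Beta is conjugate to the binomial likelihood: posterior = Beta(a+s, b+f).
Match parameters: s=19−2=17, f=28−7=21.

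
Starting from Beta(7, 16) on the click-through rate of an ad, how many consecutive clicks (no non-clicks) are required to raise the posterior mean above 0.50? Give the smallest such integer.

k = 10

After k clicks and 0 non-clicks the posterior is Beta(7+k, 16), with mean (7+k)/(7+16+k).
Set (7+k)/(23+k) > 0.50 and solve: k > (0.50·23 − 7)/(1 − 0.50) = 9.000.
The smallest integer exceeding 9.000 is 10, and checking k=10: (17)/(33) = 0.5152 > 0.50.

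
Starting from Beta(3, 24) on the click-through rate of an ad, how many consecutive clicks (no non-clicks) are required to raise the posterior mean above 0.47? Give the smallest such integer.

After k clicks and 0 non-clicks the posterior is Beta(3+k, 24), with mean (3+k)/(3+24+k).
Set (3+k)/(27+k) > 0.47 and solve: k > (0.47·27 − 3)/(1 − 0.47) = 18.283.
The smallest integer exceeding 18.283 is 19.

k = 19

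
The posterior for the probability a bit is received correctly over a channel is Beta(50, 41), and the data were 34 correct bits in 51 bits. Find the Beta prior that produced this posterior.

Beta is conjugate to the binomial likelihood: posterior = Beta(a+s, b+f).
Subtract the data counts: 50−34=16, 41−17=24.

Beta(16, 24)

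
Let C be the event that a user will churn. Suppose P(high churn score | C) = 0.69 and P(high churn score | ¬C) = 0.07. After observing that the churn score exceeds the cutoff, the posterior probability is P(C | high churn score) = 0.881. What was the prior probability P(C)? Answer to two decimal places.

P(C) = 0.43

In odds form, posterior odds = prior odds × likelihood ratio, so prior odds = posterior odds ÷ LR.
Posterior odds = 0.881/(1−0.881) = 7.4034. LR = 0.69/0.07 = 9.8571.
Prior odds = 7.4034/9.8571 = 0.7511, so P(C) = 0.7511/(1+0.7511) ≈ 0.43.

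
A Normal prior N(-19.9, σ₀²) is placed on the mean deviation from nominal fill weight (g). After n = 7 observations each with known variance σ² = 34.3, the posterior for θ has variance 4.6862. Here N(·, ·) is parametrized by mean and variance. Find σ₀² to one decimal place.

For the Normal–Normal model with known σ², precisions add: τ_n = τ₀ + n/σ².
So 1/σ₀² = 1/4.6862 − 7/34.3 = 0.213393 − 0.204082 = 0.009311.
Hence σ₀² = 1/0.009311 ≈ 107.4.

σ₀² = 107.4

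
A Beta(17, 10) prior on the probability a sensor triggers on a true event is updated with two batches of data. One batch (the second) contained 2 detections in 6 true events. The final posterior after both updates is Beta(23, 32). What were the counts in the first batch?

4 detections and 18 misses

Sequential conjugate updates are equivalent to a single update on the pooled data, so total successes = posterior α − prior α and total failures = posterior β − prior β.
Total across both batches: 23−17=6 detections, 32−10=22 misses.
Subtract the second batch: 6−2=4 detections and 22−4=18 misses.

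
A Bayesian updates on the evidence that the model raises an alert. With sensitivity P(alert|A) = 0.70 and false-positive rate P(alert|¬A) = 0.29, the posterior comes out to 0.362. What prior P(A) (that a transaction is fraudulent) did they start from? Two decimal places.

P(A) = 0.19

Bayes' rule in odds form gives O(A|E) = O(A)·[P(E|A)/P(E|¬A)], hence O(A) = O(A|E)/LR.
Posterior odds = 0.362/(1−0.362) = 0.5674. LR = 0.70/0.29 = 2.4138.
Prior odds = 0.5674/2.4138 = 0.2351, so P(A) = 0.2351/(1+0.2351) ≈ 0.19.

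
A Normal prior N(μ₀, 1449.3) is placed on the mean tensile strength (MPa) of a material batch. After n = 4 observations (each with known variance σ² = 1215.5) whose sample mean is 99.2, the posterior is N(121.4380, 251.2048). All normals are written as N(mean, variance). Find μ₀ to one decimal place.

μ₀ = 227.5

With known observation variance, the Normal–Normal posterior has precision τ_n = τ₀ + n/σ² and mean μ_n = (τ₀μ₀ + (n/σ²)x̄)/τ_n.
Here τ₀ = 1/1449.3 = 0.000690 and τ_data = 4/1215.5 = 0.003291, so τ_n = 0.003981.
Rearranging for μ₀: μ₀ = (μ_n·τ_n − τ_data·x̄)/τ₀ = (121.4380·0.003981 − 0.003291·99.2) / 0.000690 = 0.156977/0.000690 ≈ 227.5.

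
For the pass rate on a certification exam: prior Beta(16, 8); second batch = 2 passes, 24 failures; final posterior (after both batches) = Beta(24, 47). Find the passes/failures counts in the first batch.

Sequential conjugate updates are equivalent to a single update on the pooled data, so total successes = posterior α − prior α and total failures = posterior β − prior β.
Total across both batches: 24−16=8 passes, 47−8=39 failures.
Subtract the second batch: 8−2=6 passes and 39−24=15 failures.

6 passes and 15 failures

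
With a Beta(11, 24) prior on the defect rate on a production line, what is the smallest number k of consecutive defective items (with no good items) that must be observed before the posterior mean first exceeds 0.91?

k = 232

After k defective items and 0 good items the posterior is Beta(11+k, 24), with mean (11+k)/(11+24+k).
Set (11+k)/(35+k) > 0.91 and solve: k > (0.91·35 − 11)/(1 − 0.91) = 231.667.
The smallest integer exceeding 231.667 is 232, and checking k=232: (243)/(267) = 0.9101 > 0.91.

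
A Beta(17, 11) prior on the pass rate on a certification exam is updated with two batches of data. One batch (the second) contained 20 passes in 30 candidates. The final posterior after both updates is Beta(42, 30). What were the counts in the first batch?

5 passes and 9 failures

Sequential conjugate updates are equivalent to a single update on the pooled data, so total successes = posterior α − prior α and total failures = posterior β − prior β.
Total across both batches: 42−17=25 passes, 30−11=19 failures.
Subtract the second batch: 25−20=5 passes and 19−10=9 failures.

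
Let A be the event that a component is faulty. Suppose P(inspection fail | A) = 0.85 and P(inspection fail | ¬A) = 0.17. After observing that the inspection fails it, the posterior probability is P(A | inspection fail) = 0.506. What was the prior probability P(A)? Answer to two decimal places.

P(A) = 0.17

In odds form, posterior odds = prior odds × likelihood ratio, so prior odds = posterior odds ÷ LR.
Posterior odds = 0.506/(1−0.506) = 1.0243. LR = 0.85/0.17 = 5.0000.
Prior odds = 1.0243/5.0000 = 0.2049, so P(A) = 0.2049/(1+0.2049) ≈ 0.17.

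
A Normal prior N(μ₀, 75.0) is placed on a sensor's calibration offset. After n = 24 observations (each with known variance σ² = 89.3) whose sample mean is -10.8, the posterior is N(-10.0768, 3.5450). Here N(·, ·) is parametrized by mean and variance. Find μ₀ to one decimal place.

With known observation variance, the Normal–Normal posterior has precision τ_n = τ₀ + n/σ² and mean μ_n = (τ₀μ₀ + (n/σ²)x̄)/τ_n.
Here τ₀ = 1/75.0 = 0.013333 and τ_data = 24/89.3 = 0.268757, so τ_n = 0.282090.
Rearranging for μ₀: μ₀ = (μ_n·τ_n − τ_data·x̄)/τ₀ = (-10.0768·0.282090 − 0.268757·-10.8) / 0.013333 = 0.060011/0.013333 ≈ 4.5.

μ₀ = 4.5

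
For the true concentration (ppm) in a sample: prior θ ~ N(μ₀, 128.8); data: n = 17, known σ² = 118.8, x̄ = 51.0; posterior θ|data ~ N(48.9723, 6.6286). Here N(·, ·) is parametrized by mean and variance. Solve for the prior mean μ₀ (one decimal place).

μ₀ = 11.6

With known observation variance, the Normal–Normal posterior has precision τ_n = τ₀ + n/σ² and mean μ_n = (τ₀μ₀ + (n/σ²)x̄)/τ_n.
Here τ₀ = 1/128.8 = 0.007764 and τ_data = 17/118.8 = 0.143098, so τ_n = 0.150862.
Rearranging for μ₀: μ₀ = (μ_n·τ_n − τ_data·x̄)/τ₀ = (48.9723·0.150862 − 0.143098·51.0) / 0.007764 = 0.090061/0.007764 ≈ 11.6.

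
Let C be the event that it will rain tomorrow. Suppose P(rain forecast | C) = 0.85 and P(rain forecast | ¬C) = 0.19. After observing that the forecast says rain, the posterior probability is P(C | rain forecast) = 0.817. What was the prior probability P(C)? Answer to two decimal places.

In odds form, posterior odds = prior odds × likelihood ratio, so prior odds = posterior odds ÷ LR.
Posterior odds = 0.817/(1−0.817) = 4.4645. LR = 0.85/0.19 = 4.4737.
Prior odds = 4.4645/4.4737 = 0.9979, so P(C) = 0.9979/(1+0.9979) ≈ 0.50.

P(C) = 0.50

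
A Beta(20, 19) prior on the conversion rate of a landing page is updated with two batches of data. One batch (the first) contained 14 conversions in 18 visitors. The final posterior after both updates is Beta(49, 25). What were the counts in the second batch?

Sequential conjugate updates are equivalent to a single update on the pooled data, so total successes = posterior α − prior α and total failures = posterior β − prior β.
Total across both batches: 49−20=29 conversions, 25−19=6 bounces.
Subtract the first batch: 29−14=15 conversions and 6−4=2 bounces.

15 conversions and 2 bounces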